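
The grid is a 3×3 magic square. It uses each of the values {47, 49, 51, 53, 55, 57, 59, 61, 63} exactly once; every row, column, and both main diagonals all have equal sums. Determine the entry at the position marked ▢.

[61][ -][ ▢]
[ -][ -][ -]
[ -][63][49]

57

The 9 entries sum to 495, so each line sums to 495/3 = 165.
Row 3 needs 165; the known cells sum to 112, so (3,1) = 53.
From column 1, 165 − (61 + 53) gives (2,1) = 51.
From main diagonal, 165 − (61 + 49) gives (2,2) = 55.
Using anti-diagonal: 55 + 53 + ? → (1,3) = 165 − 108 = 57.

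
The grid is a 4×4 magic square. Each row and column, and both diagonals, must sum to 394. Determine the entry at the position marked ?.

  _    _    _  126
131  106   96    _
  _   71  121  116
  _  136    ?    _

66

From row 2, 394 − (131 + 106 + 96) gives (2,4) = 61.
Row 3: 71 + 121 + 116 + ? = 394, so (3,1) = 86.
Column 2: 106 + 71 + 136 + ? = 394, so (1,2) = 81.
The remaining cell in column 4 is (4,4) = 394 − 303 = 91.
From main diagonal, 394 − (106 + 121 + 91) gives (1,1) = 76.
From anti-diagonal, 394 − (126 + 96 + 71) gives (4,1) = 101.
Row 1 needs 394; the known cells sum to 283, so (1,3) = 111.
Row 4 needs 394; the known cells sum to 328, so (4,3) = 66.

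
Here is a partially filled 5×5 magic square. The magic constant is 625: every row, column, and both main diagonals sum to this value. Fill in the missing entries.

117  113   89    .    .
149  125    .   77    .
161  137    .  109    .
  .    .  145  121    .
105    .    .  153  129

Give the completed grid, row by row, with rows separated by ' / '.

Column 1 must total 625; the given cells sum to 532, so (4,1) = 93.
Using column 4: 77 + 109 + 121 + 153 + ? → (1,4) = 625 − 460 = 165.
From main diagonal, 625 − (117 + 125 + 121 + 129) gives (3,3) = 133.
From row 1, 625 − (117 + 113 + 89 + 165) gives (1,5) = 141.
Using row 3: 161 + 137 + 133 + 109 + ? → (3,5) = 625 − 540 = 85.
From anti-diagonal, 625 − (141 + 77 + 133 + 105) gives (4,2) = 169.
From row 4, 625 − (93 + 169 + 145 + 121) gives (4,5) = 97.
Column 2 must total 625; the given cells sum to 544, so (5,2) = 81.
The remaining cell in column 5 is (2,5) = 625 − 452 = 173.
Row 2 must total 625; the given cells sum to 524, so (2,3) = 101.
Row 5: 105 + 81 + 153 + 129 + ? = 625, so (5,3) = 157.

117 113 89 165 141 / 149 125 101 77 173 / 161 137 133 109 85 / 93 169 145 121 97 / 105 81 157 153 129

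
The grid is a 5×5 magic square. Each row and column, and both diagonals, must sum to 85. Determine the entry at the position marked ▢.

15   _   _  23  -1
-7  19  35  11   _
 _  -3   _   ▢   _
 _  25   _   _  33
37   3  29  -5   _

39

Row 2 must total 85; the given cells sum to 58, so (2,5) = 27.
Row 5: 37 + 3 + 29 + (-5) + ? = 85, so (5,5) = 21.
Column 2 must total 85; the given cells sum to 44, so (1,2) = 41.
Column 5: -1 + 27 + 33 + 21 + ? = 85, so (3,5) = 5.
The remaining cell in anti-diagonal is (3,3) = 85 − 72 = 13.
Using row 1: 15 + 41 + 23 + (-1) + ? → (1,3) = 85 − 78 = 7.
Using column 3: 7 + 35 + 13 + 29 + ? → (4,3) = 85 − 84 = 1.
Using main diagonal: 15 + 19 + 13 + 21 + ? → (4,4) = 85 − 68 = 17.
The remaining cell in row 4 is (4,1) = 85 − 76 = 9.
The remaining cell in column 1 is (3,1) = 85 − 54 = 31.
Using column 4: 23 + 11 + 17 + (-5) + ? → (3,4) = 85 − 46 = 39.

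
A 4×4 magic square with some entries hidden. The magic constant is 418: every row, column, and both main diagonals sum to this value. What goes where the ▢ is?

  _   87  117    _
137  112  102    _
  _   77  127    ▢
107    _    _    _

122

From row 2, 418 − (137 + 112 + 102) gives (2,4) = 67.
From column 2, 418 − (87 + 112 + 77) gives (4,2) = 142.
Column 3 needs 418; the known cells sum to 346, so (4,3) = 72.
Anti-diagonal must total 418; the given cells sum to 286, so (1,4) = 132.
Row 1: 87 + 117 + 132 + ? = 418, so (1,1) = 82.
Using row 4: 107 + 142 + 72 + ? → (4,4) = 418 − 321 = 97.
Column 1: 82 + 137 + 107 + ? = 418, so (3,1) = 92.
Column 4 needs 418; the known cells sum to 296, so (3,4) = 122.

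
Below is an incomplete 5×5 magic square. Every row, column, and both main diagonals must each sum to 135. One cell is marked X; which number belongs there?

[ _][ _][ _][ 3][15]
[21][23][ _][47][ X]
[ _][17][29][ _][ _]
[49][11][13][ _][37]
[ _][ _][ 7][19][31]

The remaining cell in row 4 is (4,4) = 135 − 110 = 25.
Column 4: 3 + 47 + 25 + 19 + ? = 135, so (3,4) = 41.
From main diagonal, 135 − (23 + 29 + 25 + 31) gives (1,1) = 27.
Anti-diagonal: 15 + 47 + 29 + 11 + ? = 135, so (5,1) = 33.
Row 5 needs 135; the known cells sum to 90, so (5,2) = 45.
The remaining cell in column 1 is (3,1) = 135 − 130 = 5.
Column 2 must total 135; the given cells sum to 96, so (1,2) = 39.
Row 1 must total 135; the given cells sum to 84, so (1,3) = 51.
The remaining cell in row 3 is (3,5) = 135 − 92 = 43.
Column 3 must total 135; the given cells sum to 100, so (2,3) = 35.
From column 5, 135 − (15 + 43 + 37 + 31) gives (2,5) = 9.

9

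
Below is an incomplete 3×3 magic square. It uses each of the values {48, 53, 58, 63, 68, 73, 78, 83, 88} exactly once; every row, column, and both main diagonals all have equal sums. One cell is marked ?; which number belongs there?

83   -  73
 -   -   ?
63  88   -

78

The 9 entries sum to 612, so each line sums to 612/3 = 204.
From row 1, 204 − (83 + 73) gives (1,2) = 48.
Row 3 needs 204; the known cells sum to 151, so (3,3) = 53.
Using column 1: 83 + 63 + ? → (2,1) = 204 − 146 = 58.
The remaining cell in column 2 is (2,2) = 204 − 136 = 68.
The remaining cell in column 3 is (2,3) = 204 − 126 = 78.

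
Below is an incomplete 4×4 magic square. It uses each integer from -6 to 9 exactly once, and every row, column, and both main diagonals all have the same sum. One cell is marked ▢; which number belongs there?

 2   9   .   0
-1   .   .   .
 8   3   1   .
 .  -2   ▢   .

4

The entries are -6 through 9, which sum to 24, so each line sums to 24/4 = 6.
Row 1 needs 6; the known cells sum to 11, so (1,3) = -5.
Using row 3: 8 + 3 + 1 + ? → (3,4) = 6 − 12 = -6.
Column 1: 2 + (-1) + 8 + ? = 6, so (4,1) = -3.
Column 2 needs 6; the known cells sum to 10, so (2,2) = -4.
Main diagonal needs 6; the known cells sum to -1, so (4,4) = 7.
Anti-diagonal must total 6; the given cells sum to 0, so (2,3) = 6.
From row 2, 6 − (-1 + (-4) + 6) gives (2,4) = 5.
Row 4: -3 + (-2) + 7 + ? = 6, so (4,3) = 4.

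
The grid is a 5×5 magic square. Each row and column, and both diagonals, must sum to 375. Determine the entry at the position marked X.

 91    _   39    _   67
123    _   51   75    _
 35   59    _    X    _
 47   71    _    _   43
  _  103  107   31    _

87

The remaining cell in column 1 is (5,1) = 375 − 296 = 79.
From anti-diagonal, 375 − (67 + 75 + 71 + 79) gives (3,3) = 83.
From row 5, 375 − (79 + 103 + 107 + 31) gives (5,5) = 55.
Using column 3: 39 + 51 + 83 + 107 + ? → (4,3) = 375 − 280 = 95.
Row 4: 47 + 71 + 95 + 43 + ? = 375, so (4,4) = 119.
Main diagonal: 91 + 83 + 119 + 55 + ? = 375, so (2,2) = 27.
Row 2 must total 375; the given cells sum to 276, so (2,5) = 99.
Column 2 must total 375; the given cells sum to 260, so (1,2) = 115.
Column 5: 67 + 99 + 43 + 55 + ? = 375, so (3,5) = 111.
Row 1: 91 + 115 + 39 + 67 + ? = 375, so (1,4) = 63.
The remaining cell in row 3 is (3,4) = 375 − 288 = 87.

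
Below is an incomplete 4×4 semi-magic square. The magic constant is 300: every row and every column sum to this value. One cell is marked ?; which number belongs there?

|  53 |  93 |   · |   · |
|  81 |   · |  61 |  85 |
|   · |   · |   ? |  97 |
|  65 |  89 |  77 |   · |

Row 2: 81 + 61 + 85 + ? = 300, so (2,2) = 73.
Row 4 needs 300; the known cells sum to 231, so (4,4) = 69.
Using column 1: 53 + 81 + 65 + ? → (3,1) = 300 − 199 = 101.
Column 2 needs 300; the known cells sum to 255, so (3,2) = 45.
The remaining cell in column 4 is (1,4) = 300 − 251 = 49.
From row 1, 300 − (53 + 93 + 49) gives (1,3) = 105.
Row 3 must total 300; the given cells sum to 243, so (3,3) = 57.

57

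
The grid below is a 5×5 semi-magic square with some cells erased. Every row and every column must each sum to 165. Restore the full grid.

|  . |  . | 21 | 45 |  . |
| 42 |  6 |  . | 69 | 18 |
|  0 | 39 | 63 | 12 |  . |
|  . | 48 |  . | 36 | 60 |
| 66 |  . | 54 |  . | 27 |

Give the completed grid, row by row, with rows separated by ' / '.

33 57 21 45 9 / 42 6 30 69 18 / 0 39 63 12 51 / 24 48 -3 36 60 / 66 15 54 3 27

Row 2 needs 165; the known cells sum to 135, so (2,3) = 30.
Row 3 needs 165; the known cells sum to 114, so (3,5) = 51.
Column 3: 21 + 30 + 63 + 54 + ? = 165, so (4,3) = -3.
Column 4 needs 165; the known cells sum to 162, so (5,4) = 3.
From column 5, 165 − (18 + 51 + 60 + 27) gives (1,5) = 9.
Row 4: 48 + (-3) + 36 + 60 + ? = 165, so (4,1) = 24.
The remaining cell in row 5 is (5,2) = 165 − 150 = 15.
Column 1: 42 + 0 + 24 + 66 + ? = 165, so (1,1) = 33.
Column 2 needs 165; the known cells sum to 108, so (1,2) = 57.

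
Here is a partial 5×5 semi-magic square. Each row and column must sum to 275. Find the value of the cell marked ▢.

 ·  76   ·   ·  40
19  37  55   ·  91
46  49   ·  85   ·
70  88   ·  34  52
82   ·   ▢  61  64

43

Using row 2: 19 + 37 + 55 + 91 + ? → (2,4) = 275 − 202 = 73.
From row 4, 275 − (70 + 88 + 34 + 52) gives (4,3) = 31.
Using column 1: 19 + 46 + 70 + 82 + ? → (1,1) = 275 − 217 = 58.
Column 2: 76 + 37 + 49 + 88 + ? = 275, so (5,2) = 25.
Using column 4: 73 + 85 + 34 + 61 + ? → (1,4) = 275 − 253 = 22.
Column 5: 40 + 91 + 52 + 64 + ? = 275, so (3,5) = 28.
From row 1, 275 − (58 + 76 + 22 + 40) gives (1,3) = 79.
Row 3 needs 275; the known cells sum to 208, so (3,3) = 67.
Using row 5: 82 + 25 + 61 + 64 + ? → (5,3) = 275 − 232 = 43.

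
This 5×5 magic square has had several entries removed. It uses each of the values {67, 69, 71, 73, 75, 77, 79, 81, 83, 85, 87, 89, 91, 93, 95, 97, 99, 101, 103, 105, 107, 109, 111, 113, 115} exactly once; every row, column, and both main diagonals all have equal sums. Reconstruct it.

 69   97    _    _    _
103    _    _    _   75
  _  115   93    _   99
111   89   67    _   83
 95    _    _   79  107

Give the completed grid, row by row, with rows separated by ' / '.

69 97 85 113 91 / 103 81 109 87 75 / 77 115 93 71 99 / 111 89 67 105 83 / 95 73 101 79 107

The 25 entries sum to 2275, so each line sums to 2275/5 = 455.
Using row 4: 111 + 89 + 67 + 83 + ? → (4,4) = 455 − 350 = 105.
From column 1, 455 − (69 + 103 + 111 + 95) gives (3,1) = 77.
Column 5 needs 455; the known cells sum to 364, so (1,5) = 91.
Main diagonal must total 455; the given cells sum to 374, so (2,2) = 81.
Anti-diagonal must total 455; the given cells sum to 368, so (2,4) = 87.
The remaining cell in row 2 is (2,3) = 455 − 346 = 109.
The remaining cell in row 3 is (3,4) = 455 − 384 = 71.
From column 2, 455 − (97 + 81 + 115 + 89) gives (5,2) = 73.
The remaining cell in column 4 is (1,4) = 455 − 342 = 113.
From row 1, 455 − (69 + 97 + 113 + 91) gives (1,3) = 85.
From row 5, 455 − (95 + 73 + 79 + 107) gives (5,3) = 101.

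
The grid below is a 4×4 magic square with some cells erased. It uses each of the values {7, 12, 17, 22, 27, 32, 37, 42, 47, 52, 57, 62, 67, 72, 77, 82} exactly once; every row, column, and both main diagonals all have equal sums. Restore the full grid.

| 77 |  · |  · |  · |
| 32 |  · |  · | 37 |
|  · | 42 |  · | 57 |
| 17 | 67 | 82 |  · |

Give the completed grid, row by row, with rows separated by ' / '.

The 16 entries sum to 712, so each line sums to 712/4 = 178.
Row 4 must total 178; the given cells sum to 166, so (4,4) = 12.
Column 1: 77 + 32 + 17 + ? = 178, so (3,1) = 52.
Column 4 needs 178; the known cells sum to 106, so (1,4) = 72.
Anti-diagonal: 72 + 42 + 17 + ? = 178, so (2,3) = 47.
From row 2, 178 − (32 + 47 + 37) gives (2,2) = 62.
Row 3: 52 + 42 + 57 + ? = 178, so (3,3) = 27.
From column 2, 178 − (62 + 42 + 67) gives (1,2) = 7.
From column 3, 178 − (47 + 27 + 82) gives (1,3) = 22.

77 7 22 72 / 32 62 47 37 / 52 42 27 57 / 17 67 82 12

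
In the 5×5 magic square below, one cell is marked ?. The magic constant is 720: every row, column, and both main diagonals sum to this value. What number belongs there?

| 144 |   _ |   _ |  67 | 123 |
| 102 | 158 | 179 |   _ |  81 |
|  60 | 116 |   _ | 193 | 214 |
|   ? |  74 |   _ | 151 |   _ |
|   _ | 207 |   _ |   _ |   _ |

The remaining cell in row 2 is (2,4) = 720 − 520 = 200.
Row 3 must total 720; the given cells sum to 583, so (3,3) = 137.
Column 2 must total 720; the given cells sum to 555, so (1,2) = 165.
Column 4 needs 720; the known cells sum to 611, so (5,4) = 109.
Main diagonal needs 720; the known cells sum to 590, so (5,5) = 130.
The remaining cell in anti-diagonal is (5,1) = 720 − 534 = 186.
From row 1, 720 − (144 + 165 + 67 + 123) gives (1,3) = 221.
Using row 5: 186 + 207 + 109 + 130 + ? → (5,3) = 720 − 632 = 88.
The remaining cell in column 1 is (4,1) = 720 − 492 = 228.

228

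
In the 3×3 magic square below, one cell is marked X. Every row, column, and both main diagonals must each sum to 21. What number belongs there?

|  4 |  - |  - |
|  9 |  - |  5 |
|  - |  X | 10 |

3

Using row 2: 9 + 5 + ? → (2,2) = 21 − 14 = 7.
From column 1, 21 − (4 + 9) gives (3,1) = 8.
Column 3: 5 + 10 + ? = 21, so (1,3) = 6.
Using row 1: 4 + 6 + ? → (1,2) = 21 − 10 = 11.
From row 3, 21 − (8 + 10) gives (3,2) = 3.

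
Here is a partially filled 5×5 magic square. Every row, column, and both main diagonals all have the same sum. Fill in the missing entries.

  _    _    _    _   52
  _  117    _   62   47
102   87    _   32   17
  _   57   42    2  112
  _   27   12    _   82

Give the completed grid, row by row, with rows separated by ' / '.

Column 5 is already complete: 52 + 47 + 17 + 112 + 82 = 310, so that is the magic constant.
The remaining cell in row 3 is (3,3) = 310 − 238 = 72.
Using row 4: 57 + 42 + 2 + 112 + ? → (4,1) = 310 − 213 = 97.
From column 2, 310 − (117 + 87 + 57 + 27) gives (1,2) = 22.
Main diagonal: 117 + 72 + 2 + 82 + ? = 310, so (1,1) = 37.
Anti-diagonal: 52 + 62 + 72 + 57 + ? = 310, so (5,1) = 67.
Row 5 must total 310; the given cells sum to 188, so (5,4) = 122.
Using column 1: 37 + 102 + 97 + 67 + ? → (2,1) = 310 − 303 = 7.
The remaining cell in column 4 is (1,4) = 310 − 218 = 92.
Row 1 needs 310; the known cells sum to 203, so (1,3) = 107.
From row 2, 310 − (7 + 117 + 62 + 47) gives (2,3) = 77.

37 22 107 92 52 / 7 117 77 62 47 / 102 87 72 32 17 / 97 57 42 2 112 / 67 27 12 122 82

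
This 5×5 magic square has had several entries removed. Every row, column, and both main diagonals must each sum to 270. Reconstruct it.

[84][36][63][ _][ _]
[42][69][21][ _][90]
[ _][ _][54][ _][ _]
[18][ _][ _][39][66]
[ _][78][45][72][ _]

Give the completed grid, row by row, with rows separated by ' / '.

Row 2 needs 270; the known cells sum to 222, so (2,4) = 48.
Column 3 must total 270; the given cells sum to 183, so (4,3) = 87.
Using main diagonal: 84 + 69 + 54 + 39 + ? → (5,5) = 270 − 246 = 24.
Using row 4: 18 + 87 + 39 + 66 + ? → (4,2) = 270 − 210 = 60.
Row 5 needs 270; the known cells sum to 219, so (5,1) = 51.
Column 1 must total 270; the given cells sum to 195, so (3,1) = 75.
Using column 2: 36 + 69 + 60 + 78 + ? → (3,2) = 270 − 243 = 27.
The remaining cell in anti-diagonal is (1,5) = 270 − 213 = 57.
Row 1: 84 + 36 + 63 + 57 + ? = 270, so (1,4) = 30.
Column 4: 30 + 48 + 39 + 72 + ? = 270, so (3,4) = 81.
Column 5 must total 270; the given cells sum to 237, so (3,5) = 33.

84 36 63 30 57 / 42 69 21 48 90 / 75 27 54 81 33 / 18 60 87 39 66 / 51 78 45 72 24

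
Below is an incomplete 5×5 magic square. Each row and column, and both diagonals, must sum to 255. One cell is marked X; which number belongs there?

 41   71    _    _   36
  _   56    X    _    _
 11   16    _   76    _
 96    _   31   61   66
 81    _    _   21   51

Row 4 needs 255; the known cells sum to 254, so (4,2) = 1.
Column 1 must total 255; the given cells sum to 229, so (2,1) = 26.
Using column 2: 71 + 56 + 16 + 1 + ? → (5,2) = 255 − 144 = 111.
Main diagonal needs 255; the known cells sum to 209, so (3,3) = 46.
The remaining cell in anti-diagonal is (2,4) = 255 − 164 = 91.
Using row 3: 11 + 16 + 46 + 76 + ? → (3,5) = 255 − 149 = 106.
From row 5, 255 − (81 + 111 + 21 + 51) gives (5,3) = -9.
Column 4: 91 + 76 + 61 + 21 + ? = 255, so (1,4) = 6.
Column 5 must total 255; the given cells sum to 259, so (2,5) = -4.
Row 1: 41 + 71 + 6 + 36 + ? = 255, so (1,3) = 101.
Using row 2: 26 + 56 + 91 + (-4) + ? → (2,3) = 255 − 169 = 86.

86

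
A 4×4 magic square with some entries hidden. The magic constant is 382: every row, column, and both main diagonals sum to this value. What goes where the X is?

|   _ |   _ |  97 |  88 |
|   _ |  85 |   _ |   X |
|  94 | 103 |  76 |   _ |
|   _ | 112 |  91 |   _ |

Row 3: 94 + 103 + 76 + ? = 382, so (3,4) = 109.
The remaining cell in column 2 is (1,2) = 382 − 300 = 82.
Column 3: 97 + 76 + 91 + ? = 382, so (2,3) = 118.
Anti-diagonal needs 382; the known cells sum to 309, so (4,1) = 73.
Using row 1: 82 + 97 + 88 + ? → (1,1) = 382 − 267 = 115.
Row 4 needs 382; the known cells sum to 276, so (4,4) = 106.
Column 1 needs 382; the known cells sum to 282, so (2,1) = 100.
Column 4: 88 + 109 + 106 + ? = 382, so (2,4) = 79.

79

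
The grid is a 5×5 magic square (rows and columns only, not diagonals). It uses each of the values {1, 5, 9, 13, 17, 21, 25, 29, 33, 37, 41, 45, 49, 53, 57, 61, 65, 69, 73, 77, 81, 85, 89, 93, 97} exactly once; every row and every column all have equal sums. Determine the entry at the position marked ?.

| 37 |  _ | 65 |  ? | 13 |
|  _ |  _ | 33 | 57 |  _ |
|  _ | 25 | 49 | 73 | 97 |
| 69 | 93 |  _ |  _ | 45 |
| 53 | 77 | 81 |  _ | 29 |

89

The 25 entries sum to 1225, so each line sums to 1225/5 = 245.
Row 3: 25 + 49 + 73 + 97 + ? = 245, so (3,1) = 1.
Row 5 must total 245; the given cells sum to 240, so (5,4) = 5.
Column 1: 37 + 1 + 69 + 53 + ? = 245, so (2,1) = 85.
Using column 3: 65 + 33 + 49 + 81 + ? → (4,3) = 245 − 228 = 17.
Column 5: 13 + 97 + 45 + 29 + ? = 245, so (2,5) = 61.
Row 2 needs 245; the known cells sum to 236, so (2,2) = 9.
Row 4 must total 245; the given cells sum to 224, so (4,4) = 21.
Column 2: 9 + 25 + 93 + 77 + ? = 245, so (1,2) = 41.
Column 4 must total 245; the given cells sum to 156, so (1,4) = 89.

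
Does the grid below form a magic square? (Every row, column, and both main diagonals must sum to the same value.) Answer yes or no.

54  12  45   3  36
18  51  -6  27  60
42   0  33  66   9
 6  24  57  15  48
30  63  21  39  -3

Row 1: 54 + 12 + 45 + 3 + 36 = 150.
Row 2: 18 + 51 + (-6) + 27 + 60 = 150.
Row 3: 42 + 0 + 33 + 66 + 9 = 150.
Row 4: 6 + 24 + 57 + 15 + 48 = 150.
Row 5: 30 + 63 + 21 + 39 + (-3) = 150.
Column 1: 54 + 18 + 42 + 6 + 30 = 150.
Column 2: 12 + 51 + 0 + 24 + 63 = 150.
Column 3: 45 + (-6) + 33 + 57 + 21 = 150.
Column 4: 3 + 27 + 66 + 15 + 39 = 150.
Column 5: 36 + 60 + 9 + 48 + (-3) = 150.
Main diagonal: 54 + 51 + 33 + 15 + (-3) = 150.
Anti-diagonal: 36 + 27 + 33 + 24 + 30 = 150.
All lines sum to 150.

Yes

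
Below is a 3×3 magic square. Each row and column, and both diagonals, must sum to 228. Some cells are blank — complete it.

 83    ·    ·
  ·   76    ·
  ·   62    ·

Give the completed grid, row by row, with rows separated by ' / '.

83 90 55 / 48 76 104 / 97 62 69

Using column 2: 76 + 62 + ? → (1,2) = 228 − 138 = 90.
The remaining cell in main diagonal is (3,3) = 228 − 159 = 69.
The remaining cell in row 1 is (1,3) = 228 − 173 = 55.
Row 3 needs 228; the known cells sum to 131, so (3,1) = 97.
From column 1, 228 − (83 + 97) gives (2,1) = 48.
Column 3 must total 228; the given cells sum to 124, so (2,3) = 104.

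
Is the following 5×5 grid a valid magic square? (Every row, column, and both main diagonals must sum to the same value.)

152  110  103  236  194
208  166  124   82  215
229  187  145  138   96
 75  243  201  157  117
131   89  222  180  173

No — column 1 sums to 795 but row 4 sums to 793.

Row 1: 152 + 110 + 103 + 236 + 194 = 795.
Row 2: 208 + 166 + 124 + 82 + 215 = 795.
Row 3: 229 + 187 + 145 + 138 + 96 = 795.
Row 4: 75 + 243 + 201 + 157 + 117 = 793.
Row 5: 131 + 89 + 222 + 180 + 173 = 795.
Column 1: 152 + 208 + 229 + 75 + 131 = 795.
Column 2: 110 + 166 + 187 + 243 + 89 = 795.
Column 3: 103 + 124 + 145 + 201 + 222 = 795.
Column 4: 236 + 82 + 138 + 157 + 180 = 793.
Column 5: 194 + 215 + 96 + 117 + 173 = 795.
Main diagonal: 152 + 166 + 145 + 157 + 173 = 793.
Anti-diagonal: 194 + 82 + 145 + 243 + 131 = 795.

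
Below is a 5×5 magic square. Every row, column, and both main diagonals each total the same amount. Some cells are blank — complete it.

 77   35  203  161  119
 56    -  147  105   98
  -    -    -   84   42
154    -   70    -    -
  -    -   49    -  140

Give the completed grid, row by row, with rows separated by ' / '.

Row 1 is already complete: 77 + 35 + 203 + 161 + 119 = 595, so that is the magic constant.
From row 2, 595 − (56 + 147 + 105 + 98) gives (2,2) = 189.
The remaining cell in column 3 is (3,3) = 595 − 469 = 126.
Column 5: 119 + 98 + 42 + 140 + ? = 595, so (4,5) = 196.
Using main diagonal: 77 + 189 + 126 + 140 + ? → (4,4) = 595 − 532 = 63.
Row 4: 154 + 70 + 63 + 196 + ? = 595, so (4,2) = 112.
Column 4 needs 595; the known cells sum to 413, so (5,4) = 182.
The remaining cell in anti-diagonal is (5,1) = 595 − 462 = 133.
The remaining cell in row 5 is (5,2) = 595 − 504 = 91.
From column 1, 595 − (77 + 56 + 154 + 133) gives (3,1) = 175.
From column 2, 595 − (35 + 189 + 112 + 91) gives (3,2) = 168.

77 35 203 161 119 / 56 189 147 105 98 / 175 168 126 84 42 / 154 112 70 63 196 / 133 91 49 182 140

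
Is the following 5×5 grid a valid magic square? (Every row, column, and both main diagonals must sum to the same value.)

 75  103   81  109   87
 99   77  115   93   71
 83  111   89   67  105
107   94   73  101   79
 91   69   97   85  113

No — row 2 sums to 455 but column 2 sums to 454.

Row 1: 75 + 103 + 81 + 109 + 87 = 455.
Row 2: 99 + 77 + 115 + 93 + 71 = 455.
Row 3: 83 + 111 + 89 + 67 + 105 = 455.
Row 4: 107 + 94 + 73 + 101 + 79 = 454.
Row 5: 91 + 69 + 97 + 85 + 113 = 455.
Column 1: 75 + 99 + 83 + 107 + 91 = 455.
Column 2: 103 + 77 + 111 + 94 + 69 = 454.
Column 3: 81 + 115 + 89 + 73 + 97 = 455.
Column 4: 109 + 93 + 67 + 101 + 85 = 455.
Column 5: 87 + 71 + 105 + 79 + 113 = 455.
Main diagonal: 75 + 77 + 89 + 101 + 113 = 455.
Anti-diagonal: 87 + 93 + 89 + 94 + 91 = 454.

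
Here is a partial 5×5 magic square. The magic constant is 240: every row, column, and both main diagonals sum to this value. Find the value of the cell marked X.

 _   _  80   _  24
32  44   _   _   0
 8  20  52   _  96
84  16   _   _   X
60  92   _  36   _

Row 3 needs 240; the known cells sum to 176, so (3,4) = 64.
The remaining cell in column 1 is (1,1) = 240 − 184 = 56.
Column 2 needs 240; the known cells sum to 172, so (1,2) = 68.
From anti-diagonal, 240 − (24 + 52 + 16 + 60) gives (2,4) = 88.
From row 1, 240 − (56 + 68 + 80 + 24) gives (1,4) = 12.
Using row 2: 32 + 44 + 88 + 0 + ? → (2,3) = 240 − 164 = 76.
From column 4, 240 − (12 + 88 + 64 + 36) gives (4,4) = 40.
Main diagonal: 56 + 44 + 52 + 40 + ? = 240, so (5,5) = 48.
From row 5, 240 − (60 + 92 + 36 + 48) gives (5,3) = 4.
Column 3 needs 240; the known cells sum to 212, so (4,3) = 28.
Column 5 must total 240; the given cells sum to 168, so (4,5) = 72.

72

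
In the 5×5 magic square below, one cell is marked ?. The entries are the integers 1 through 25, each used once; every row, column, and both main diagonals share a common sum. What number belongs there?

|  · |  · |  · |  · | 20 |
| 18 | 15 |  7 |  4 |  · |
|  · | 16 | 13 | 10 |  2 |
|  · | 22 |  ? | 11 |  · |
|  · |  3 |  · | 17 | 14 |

19

The entries are 1 through 25, which sum to 325, so each line sums to 325/5 = 65.
Row 2 needs 65; the known cells sum to 44, so (2,5) = 21.
Row 3 must total 65; the given cells sum to 41, so (3,1) = 24.
Column 2: 15 + 16 + 22 + 3 + ? = 65, so (1,2) = 9.
Column 4 must total 65; the given cells sum to 42, so (1,4) = 23.
Using column 5: 20 + 21 + 2 + 14 + ? → (4,5) = 65 − 57 = 8.
The remaining cell in main diagonal is (1,1) = 65 − 53 = 12.
From anti-diagonal, 65 − (20 + 4 + 13 + 22) gives (5,1) = 6.
Row 1: 12 + 9 + 23 + 20 + ? = 65, so (1,3) = 1.
Row 5 must total 65; the given cells sum to 40, so (5,3) = 25.
Column 1: 12 + 18 + 24 + 6 + ? = 65, so (4,1) = 5.
Column 3: 1 + 7 + 13 + 25 + ? = 65, so (4,3) = 19.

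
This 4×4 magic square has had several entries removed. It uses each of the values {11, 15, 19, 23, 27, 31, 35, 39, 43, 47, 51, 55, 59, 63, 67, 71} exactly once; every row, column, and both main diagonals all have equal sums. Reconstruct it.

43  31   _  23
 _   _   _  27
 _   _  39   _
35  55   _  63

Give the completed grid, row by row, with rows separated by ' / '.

The 16 entries sum to 656, so each line sums to 656/4 = 164.
From row 1, 164 − (43 + 31 + 23) gives (1,3) = 67.
Using row 4: 35 + 55 + 63 + ? → (4,3) = 164 − 153 = 11.
Column 3 needs 164; the known cells sum to 117, so (2,3) = 47.
From column 4, 164 − (23 + 27 + 63) gives (3,4) = 51.
The remaining cell in main diagonal is (2,2) = 164 − 145 = 19.
Anti-diagonal: 23 + 47 + 35 + ? = 164, so (3,2) = 59.
Row 2 needs 164; the known cells sum to 93, so (2,1) = 71.
The remaining cell in row 3 is (3,1) = 164 − 149 = 15.

43 31 67 23 / 71 19 47 27 / 15 59 39 51 / 35 55 11 63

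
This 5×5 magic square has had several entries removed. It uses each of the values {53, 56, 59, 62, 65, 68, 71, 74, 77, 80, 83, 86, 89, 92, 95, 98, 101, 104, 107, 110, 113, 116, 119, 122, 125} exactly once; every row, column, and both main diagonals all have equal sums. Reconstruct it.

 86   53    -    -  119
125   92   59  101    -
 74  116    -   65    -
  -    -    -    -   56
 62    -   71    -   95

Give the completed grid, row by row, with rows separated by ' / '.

86 53 110 77 119 / 125 92 59 101 68 / 74 116 83 65 107 / 98 80 122 89 56 / 62 104 71 113 95

The 25 entries sum to 2225, so each line sums to 2225/5 = 445.
Row 2 needs 445; the known cells sum to 377, so (2,5) = 68.
Using column 1: 86 + 125 + 74 + 62 + ? → (4,1) = 445 − 347 = 98.
From column 5, 445 − (119 + 68 + 56 + 95) gives (3,5) = 107.
From row 3, 445 − (74 + 116 + 65 + 107) gives (3,3) = 83.
Using main diagonal: 86 + 92 + 83 + 95 + ? → (4,4) = 445 − 356 = 89.
The remaining cell in anti-diagonal is (4,2) = 445 − 365 = 80.
Row 4 needs 445; the known cells sum to 323, so (4,3) = 122.
The remaining cell in column 2 is (5,2) = 445 − 341 = 104.
From column 3, 445 − (59 + 83 + 122 + 71) gives (1,3) = 110.
Row 1 needs 445; the known cells sum to 368, so (1,4) = 77.
The remaining cell in row 5 is (5,4) = 445 − 332 = 113.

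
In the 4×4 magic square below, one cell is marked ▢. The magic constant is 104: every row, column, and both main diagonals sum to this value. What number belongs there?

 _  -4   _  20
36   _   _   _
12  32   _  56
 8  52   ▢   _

16

Using row 3: 12 + 32 + 56 + ? → (3,3) = 104 − 100 = 4.
The remaining cell in column 1 is (1,1) = 104 − 56 = 48.
The remaining cell in column 2 is (2,2) = 104 − 80 = 24.
The remaining cell in main diagonal is (4,4) = 104 − 76 = 28.
Anti-diagonal: 20 + 32 + 8 + ? = 104, so (2,3) = 44.
Row 1 must total 104; the given cells sum to 64, so (1,3) = 40.
From row 2, 104 − (36 + 24 + 44) gives (2,4) = 0.
Row 4 must total 104; the given cells sum to 88, so (4,3) = 16.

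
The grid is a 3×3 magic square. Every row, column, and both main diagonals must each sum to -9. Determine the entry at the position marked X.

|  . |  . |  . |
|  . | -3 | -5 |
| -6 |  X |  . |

1

From row 2, -9 − (-3 + (-5)) gives (2,1) = -1.
Column 1: -1 + (-6) + ? = -9, so (1,1) = -2.
Main diagonal must total -9; the given cells sum to -5, so (3,3) = -4.
From anti-diagonal, -9 − (-3 + (-6)) gives (1,3) = 0.
Row 1: -2 + 0 + ? = -9, so (1,2) = -7.
Row 3: -6 + (-4) + ? = -9, so (3,2) = 1.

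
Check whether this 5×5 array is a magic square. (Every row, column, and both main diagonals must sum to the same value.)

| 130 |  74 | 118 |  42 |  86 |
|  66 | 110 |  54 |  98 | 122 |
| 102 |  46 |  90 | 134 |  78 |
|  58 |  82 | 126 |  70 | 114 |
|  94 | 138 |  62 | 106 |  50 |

Yes

Row 1: 130 + 74 + 118 + 42 + 86 = 450.
Row 2: 66 + 110 + 54 + 98 + 122 = 450.
Row 3: 102 + 46 + 90 + 134 + 78 = 450.
Row 4: 58 + 82 + 126 + 70 + 114 = 450.
Row 5: 94 + 138 + 62 + 106 + 50 = 450.
Column 1: 130 + 66 + 102 + 58 + 94 = 450.
Column 2: 74 + 110 + 46 + 82 + 138 = 450.
Column 3: 118 + 54 + 90 + 126 + 62 = 450.
Column 4: 42 + 98 + 134 + 70 + 106 = 450.
Column 5: 86 + 122 + 78 + 114 + 50 = 450.
Main diagonal: 130 + 110 + 90 + 70 + 50 = 450.
Anti-diagonal: 86 + 98 + 90 + 82 + 94 = 450.
All lines sum to 450.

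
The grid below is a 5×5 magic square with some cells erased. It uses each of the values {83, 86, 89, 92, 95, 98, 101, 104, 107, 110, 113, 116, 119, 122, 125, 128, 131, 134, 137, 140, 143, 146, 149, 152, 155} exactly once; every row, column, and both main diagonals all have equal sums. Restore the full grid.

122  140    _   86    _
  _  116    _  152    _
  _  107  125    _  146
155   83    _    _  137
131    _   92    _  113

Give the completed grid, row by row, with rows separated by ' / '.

122 140 143 86 104 / 98 116 134 152 95 / 89 107 125 128 146 / 155 83 101 119 137 / 131 149 92 110 113

The 25 entries sum to 2975, so each line sums to 2975/5 = 595.
From column 2, 595 − (140 + 116 + 107 + 83) gives (5,2) = 149.
Main diagonal needs 595; the known cells sum to 476, so (4,4) = 119.
Using anti-diagonal: 152 + 125 + 83 + 131 + ? → (1,5) = 595 − 491 = 104.
Row 1 must total 595; the given cells sum to 452, so (1,3) = 143.
The remaining cell in row 4 is (4,3) = 595 − 494 = 101.
From row 5, 595 − (131 + 149 + 92 + 113) gives (5,4) = 110.
The remaining cell in column 3 is (2,3) = 595 − 461 = 134.
Column 4 needs 595; the known cells sum to 467, so (3,4) = 128.
Column 5 must total 595; the given cells sum to 500, so (2,5) = 95.
Using row 2: 116 + 134 + 152 + 95 + ? → (2,1) = 595 − 497 = 98.
Row 3 must total 595; the given cells sum to 506, so (3,1) = 89.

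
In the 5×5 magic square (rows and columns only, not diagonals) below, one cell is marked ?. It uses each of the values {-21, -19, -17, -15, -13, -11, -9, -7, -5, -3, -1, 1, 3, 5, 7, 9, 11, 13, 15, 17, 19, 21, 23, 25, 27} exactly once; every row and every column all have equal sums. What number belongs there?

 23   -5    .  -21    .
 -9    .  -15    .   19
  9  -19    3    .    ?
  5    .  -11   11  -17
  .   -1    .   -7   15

-3

The 25 entries sum to 75, so each line sums to 75/5 = 15.
Row 4 needs 15; the known cells sum to -12, so (4,2) = 27.
Using column 1: 23 + (-9) + 9 + 5 + ? → (5,1) = 15 − 28 = -13.
From column 2, 15 − (-5 + (-19) + 27 + (-1)) gives (2,2) = 13.
From row 2, 15 − (-9 + 13 + (-15) + 19) gives (2,4) = 7.
Using row 5: -13 + (-1) + (-7) + 15 + ? → (5,3) = 15 − (-6) = 21.
Column 3: -15 + 3 + (-11) + 21 + ? = 15, so (1,3) = 17.
The remaining cell in column 4 is (3,4) = 15 − (-10) = 25.
The remaining cell in row 1 is (1,5) = 15 − 14 = 1.
The remaining cell in row 3 is (3,5) = 15 − 18 = -3.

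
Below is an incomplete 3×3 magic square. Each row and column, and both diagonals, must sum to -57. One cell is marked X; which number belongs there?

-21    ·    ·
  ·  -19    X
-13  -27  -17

-15

Column 1: -21 + (-13) + ? = -57, so (2,1) = -23.
Using column 2: -19 + (-27) + ? → (1,2) = -57 − (-46) = -11.
Anti-diagonal must total -57; the given cells sum to -32, so (1,3) = -25.
Row 2: -23 + (-19) + ? = -57, so (2,3) = -15.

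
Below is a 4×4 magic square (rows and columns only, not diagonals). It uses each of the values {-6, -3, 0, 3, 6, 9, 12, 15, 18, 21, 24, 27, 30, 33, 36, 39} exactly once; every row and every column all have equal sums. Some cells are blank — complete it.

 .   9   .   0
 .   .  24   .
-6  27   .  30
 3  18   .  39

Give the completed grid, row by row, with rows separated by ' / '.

The 16 entries sum to 264, so each line sums to 264/4 = 66.
The remaining cell in row 3 is (3,3) = 66 − 51 = 15.
Row 4 needs 66; the known cells sum to 60, so (4,3) = 6.
Column 2 must total 66; the given cells sum to 54, so (2,2) = 12.
Column 3 must total 66; the given cells sum to 45, so (1,3) = 21.
Column 4 must total 66; the given cells sum to 69, so (2,4) = -3.
Using row 1: 9 + 21 + 0 + ? → (1,1) = 66 − 30 = 36.
Using row 2: 12 + 24 + (-3) + ? → (2,1) = 66 − 33 = 33.

36 9 21 0 / 33 12 24 -3 / -6 27 15 30 / 3 18 6 39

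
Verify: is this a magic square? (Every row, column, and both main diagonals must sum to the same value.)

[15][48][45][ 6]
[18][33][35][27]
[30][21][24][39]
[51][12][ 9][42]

No — column 1 sums to 114 but column 3 sums to 113.

Row 1: 15 + 48 + 45 + 6 = 114.
Row 2: 18 + 33 + 35 + 27 = 113.
Row 3: 30 + 21 + 24 + 39 = 114.
Row 4: 51 + 12 + 9 + 42 = 114.
Column 1: 15 + 18 + 30 + 51 = 114.
Column 2: 48 + 33 + 21 + 12 = 114.
Column 3: 45 + 35 + 24 + 9 = 113.
Column 4: 6 + 27 + 39 + 42 = 114.
Main diagonal: 15 + 33 + 24 + 42 = 114.
Anti-diagonal: 6 + 35 + 21 + 51 = 113.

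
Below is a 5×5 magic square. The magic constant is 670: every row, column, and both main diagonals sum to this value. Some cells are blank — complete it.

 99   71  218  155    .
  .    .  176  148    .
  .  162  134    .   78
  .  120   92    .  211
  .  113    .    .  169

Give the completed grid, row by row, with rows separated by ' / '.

99 71 218 155 127 / 57 204 176 148 85 / 190 162 134 106 78 / 183 120 92 64 211 / 141 113 50 197 169

The remaining cell in row 1 is (1,5) = 670 − 543 = 127.
Using column 2: 71 + 162 + 120 + 113 + ? → (2,2) = 670 − 466 = 204.
Column 3 must total 670; the given cells sum to 620, so (5,3) = 50.
From column 5, 670 − (127 + 78 + 211 + 169) gives (2,5) = 85.
From main diagonal, 670 − (99 + 204 + 134 + 169) gives (4,4) = 64.
The remaining cell in anti-diagonal is (5,1) = 670 − 529 = 141.
Using row 2: 204 + 176 + 148 + 85 + ? → (2,1) = 670 − 613 = 57.
From row 4, 670 − (120 + 92 + 64 + 211) gives (4,1) = 183.
Row 5 needs 670; the known cells sum to 473, so (5,4) = 197.
The remaining cell in column 1 is (3,1) = 670 − 480 = 190.
From column 4, 670 − (155 + 148 + 64 + 197) gives (3,4) = 106.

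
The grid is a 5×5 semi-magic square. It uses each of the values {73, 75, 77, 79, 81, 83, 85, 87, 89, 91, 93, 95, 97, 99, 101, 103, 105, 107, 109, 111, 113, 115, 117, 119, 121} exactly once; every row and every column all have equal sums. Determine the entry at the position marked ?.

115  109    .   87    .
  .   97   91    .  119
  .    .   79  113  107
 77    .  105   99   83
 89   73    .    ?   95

The 25 entries sum to 2425, so each line sums to 2425/5 = 485.
Using row 4: 77 + 105 + 99 + 83 + ? → (4,2) = 485 − 364 = 121.
Using column 2: 109 + 97 + 121 + 73 + ? → (3,2) = 485 − 400 = 85.
Column 5 must total 485; the given cells sum to 404, so (1,5) = 81.
The remaining cell in row 1 is (1,3) = 485 − 392 = 93.
From row 3, 485 − (85 + 79 + 113 + 107) gives (3,1) = 101.
The remaining cell in column 1 is (2,1) = 485 − 382 = 103.
Using column 3: 93 + 91 + 79 + 105 + ? → (5,3) = 485 − 368 = 117.
Using row 2: 103 + 97 + 91 + 119 + ? → (2,4) = 485 − 410 = 75.
Row 5 must total 485; the given cells sum to 374, so (5,4) = 111.

111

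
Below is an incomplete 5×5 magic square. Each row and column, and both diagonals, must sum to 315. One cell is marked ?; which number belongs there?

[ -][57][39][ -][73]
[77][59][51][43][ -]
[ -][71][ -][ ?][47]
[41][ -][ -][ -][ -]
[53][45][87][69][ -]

55

From row 2, 315 − (77 + 59 + 51 + 43) gives (2,5) = 85.
Row 5: 53 + 45 + 87 + 69 + ? = 315, so (5,5) = 61.
From column 2, 315 − (57 + 59 + 71 + 45) gives (4,2) = 83.
Column 5 needs 315; the known cells sum to 266, so (4,5) = 49.
From anti-diagonal, 315 − (73 + 43 + 83 + 53) gives (3,3) = 63.
Using column 3: 39 + 51 + 63 + 87 + ? → (4,3) = 315 − 240 = 75.
Row 4 needs 315; the known cells sum to 248, so (4,4) = 67.
Main diagonal: 59 + 63 + 67 + 61 + ? = 315, so (1,1) = 65.
From row 1, 315 − (65 + 57 + 39 + 73) gives (1,4) = 81.
Column 1: 65 + 77 + 41 + 53 + ? = 315, so (3,1) = 79.
Column 4 needs 315; the known cells sum to 260, so (3,4) = 55.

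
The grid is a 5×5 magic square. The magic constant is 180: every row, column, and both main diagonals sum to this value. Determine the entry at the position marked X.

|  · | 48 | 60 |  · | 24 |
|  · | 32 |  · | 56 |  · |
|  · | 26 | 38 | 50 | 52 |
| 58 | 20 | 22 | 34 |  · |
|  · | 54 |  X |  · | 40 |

16

Row 3 must total 180; the given cells sum to 166, so (3,1) = 14.
Using row 4: 58 + 20 + 22 + 34 + ? → (4,5) = 180 − 134 = 46.
The remaining cell in column 5 is (2,5) = 180 − 162 = 18.
Main diagonal: 32 + 38 + 34 + 40 + ? = 180, so (1,1) = 36.
The remaining cell in anti-diagonal is (5,1) = 180 − 138 = 42.
Row 1: 36 + 48 + 60 + 24 + ? = 180, so (1,4) = 12.
Column 1 must total 180; the given cells sum to 150, so (2,1) = 30.
Using column 4: 12 + 56 + 50 + 34 + ? → (5,4) = 180 − 152 = 28.
The remaining cell in row 2 is (2,3) = 180 − 136 = 44.
Row 5 needs 180; the known cells sum to 164, so (5,3) = 16.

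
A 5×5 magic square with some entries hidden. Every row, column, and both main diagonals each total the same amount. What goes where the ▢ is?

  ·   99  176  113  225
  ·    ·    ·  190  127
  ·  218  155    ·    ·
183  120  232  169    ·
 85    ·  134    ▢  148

Anti-diagonal is complete and sums to 775; that is the magic constant.
From row 1, 775 − (99 + 176 + 113 + 225) gives (1,1) = 162.
Using row 4: 183 + 120 + 232 + 169 + ? → (4,5) = 775 − 704 = 71.
The remaining cell in column 3 is (2,3) = 775 − 697 = 78.
Column 5 must total 775; the given cells sum to 571, so (3,5) = 204.
Using main diagonal: 162 + 155 + 169 + 148 + ? → (2,2) = 775 − 634 = 141.
Row 2: 141 + 78 + 190 + 127 + ? = 775, so (2,1) = 239.
Column 1 needs 775; the known cells sum to 669, so (3,1) = 106.
Column 2 must total 775; the given cells sum to 578, so (5,2) = 197.
Using row 3: 106 + 218 + 155 + 204 + ? → (3,4) = 775 − 683 = 92.
From row 5, 775 − (85 + 197 + 134 + 148) gives (5,4) = 211.

211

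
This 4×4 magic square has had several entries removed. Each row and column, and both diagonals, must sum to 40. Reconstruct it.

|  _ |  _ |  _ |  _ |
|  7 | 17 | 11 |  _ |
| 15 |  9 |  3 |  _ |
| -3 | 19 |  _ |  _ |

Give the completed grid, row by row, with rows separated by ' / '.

Using row 2: 7 + 17 + 11 + ? → (2,4) = 40 − 35 = 5.
Row 3 needs 40; the known cells sum to 27, so (3,4) = 13.
Using column 1: 7 + 15 + (-3) + ? → (1,1) = 40 − 19 = 21.
Column 2: 17 + 9 + 19 + ? = 40, so (1,2) = -5.
Main diagonal: 21 + 17 + 3 + ? = 40, so (4,4) = -1.
Anti-diagonal: 11 + 9 + (-3) + ? = 40, so (1,4) = 23.
From row 1, 40 − (21 + (-5) + 23) gives (1,3) = 1.
Row 4 needs 40; the known cells sum to 15, so (4,3) = 25.

21 -5 1 23 / 7 17 11 5 / 15 9 3 13 / -3 19 25 -1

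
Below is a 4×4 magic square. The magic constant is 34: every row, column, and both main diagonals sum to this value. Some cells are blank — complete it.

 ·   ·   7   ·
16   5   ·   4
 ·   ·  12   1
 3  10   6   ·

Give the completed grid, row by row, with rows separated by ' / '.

2 11 7 14 / 16 5 9 4 / 13 8 12 1 / 3 10 6 15

Using row 2: 16 + 5 + 4 + ? → (2,3) = 34 − 25 = 9.
Row 4 needs 34; the known cells sum to 19, so (4,4) = 15.
Column 4: 4 + 1 + 15 + ? = 34, so (1,4) = 14.
Using main diagonal: 5 + 12 + 15 + ? → (1,1) = 34 − 32 = 2.
Using anti-diagonal: 14 + 9 + 3 + ? → (3,2) = 34 − 26 = 8.
Row 1: 2 + 7 + 14 + ? = 34, so (1,2) = 11.
Using row 3: 8 + 12 + 1 + ? → (3,1) = 34 − 21 = 13.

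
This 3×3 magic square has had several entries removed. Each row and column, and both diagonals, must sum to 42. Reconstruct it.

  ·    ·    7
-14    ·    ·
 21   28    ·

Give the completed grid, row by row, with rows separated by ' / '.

Row 3 must total 42; the given cells sum to 49, so (3,3) = -7.
From column 1, 42 − (-14 + 21) gives (1,1) = 35.
Column 3 needs 42; the known cells sum to 0, so (2,3) = 42.
Using main diagonal: 35 + (-7) + ? → (2,2) = 42 − 28 = 14.
Using row 1: 35 + 7 + ? → (1,2) = 42 − 42 = 0.

35 0 7 / -14 14 42 / 21 28 -7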